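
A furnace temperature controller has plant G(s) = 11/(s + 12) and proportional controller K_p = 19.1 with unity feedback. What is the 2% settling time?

T_s ≈ 0.018 s

Closed-loop transfer function: T(s) = K_p·G(s)/(1 + K_p·G(s)) = 210.1/(s + 12 + 210.1) = 210.1/(s + 222.1).
Time constant τ = 1/222.1 = 0.004502 s, so the 2% settling time is about 4τ = 0.018 s.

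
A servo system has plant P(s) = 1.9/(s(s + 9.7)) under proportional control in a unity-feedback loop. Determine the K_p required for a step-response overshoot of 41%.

From %OS = 100·exp(−πζ/√(1−ζ²)) = 41%, ζ = −ln(0.41)/√(π²+ln²(0.41)) = 0.273.
Characteristic equation s² + 9.7s + 1.9K_p = 0 gives ζ = 9.7/(2√(1.9K_p)).
Setting ζ = 0.273: √(1.9K_p) = 9.7/(2·0.273) = 17.76, so K_p = 315.6/1.9 = 166.

K_p = 166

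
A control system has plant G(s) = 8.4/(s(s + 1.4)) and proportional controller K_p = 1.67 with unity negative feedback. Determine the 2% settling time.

Closed-loop characteristic equation: s² + 1.4s + 14.03 = 0, so ω_n = 3.745 rad/s and ζ = 1.4/(2·3.745) = 0.1869.
2% settling time T_s ≈ 4/(ζω_n) = 4/0.7 = 5.71 s.

T_s ≈ 5.71 s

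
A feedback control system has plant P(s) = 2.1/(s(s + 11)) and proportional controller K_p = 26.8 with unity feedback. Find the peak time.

The closed-loop denominator s² + 11s + 56.28 gives ω_n = √56.28 = 7.502 and ζ = 11/(2ω_n) = 0.7331.
Damped frequency ω_d = ω_n√(1−ζ²) = 5.102 rad/s, so peak time T_p = π/ω_d = 0.616 s.

T_p = 0.616 s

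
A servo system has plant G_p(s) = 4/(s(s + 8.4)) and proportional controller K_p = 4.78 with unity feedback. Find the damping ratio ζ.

ζ = 0.961

The closed-loop denominator is s(s+8.4) + 4.78·4 = s² + 8.4s + 19.12.
Matching s² + 2ζω_n s + ω_n²: ω_n = √19.12 = 4.373 rad/s and 2ζω_n = 8.4, so ζ = 8.4/(2·4.373) = 0.961.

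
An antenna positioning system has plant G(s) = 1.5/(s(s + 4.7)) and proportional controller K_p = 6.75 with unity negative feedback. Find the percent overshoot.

The closed-loop denominator s² + 4.7s + 10.12 gives ω_n = √10.12 = 3.182 and ζ = 4.7/(2ω_n) = 0.7385.
%OS = 100·exp(−πζ/√(1−ζ²)) = 100·exp(−π·0.7385/√0.4546) = 3.2%.

3.2%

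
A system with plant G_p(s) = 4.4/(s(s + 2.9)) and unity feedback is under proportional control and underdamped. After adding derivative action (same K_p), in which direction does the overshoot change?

decrease

The derivative term adds K·K_d to the s-coefficient of the characteristic equation, raising 2ζω_n while ω_n is unchanged; ζ increases, so overshoot decreases.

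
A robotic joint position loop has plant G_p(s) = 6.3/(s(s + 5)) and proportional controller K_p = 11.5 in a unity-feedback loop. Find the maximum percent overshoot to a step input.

38.1%

From 1 + K_pG_p(s) = 0: s² + 5s + 72.45 = 0 ⇒ ω_n = 8.512, ζ = 0.2937.
%OS = 100·exp(−πζ/√(1−ζ²)) = 100·exp(−π·0.2937/√0.9137) = 38.1%.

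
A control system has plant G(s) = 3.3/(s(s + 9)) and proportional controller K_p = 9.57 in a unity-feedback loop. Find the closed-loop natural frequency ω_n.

With unity feedback the closed-loop characteristic equation is s² + 9s + 9.57·3.3 = s² + 9s + 31.58 = 0.
Matching s² + 2ζω_n s + ω_n²: ω_n = √31.58 = 5.62 rad/s and 2ζω_n = 9, so ζ = 9/(2·5.62) = 0.801.

ω_n = 5.62 rad/s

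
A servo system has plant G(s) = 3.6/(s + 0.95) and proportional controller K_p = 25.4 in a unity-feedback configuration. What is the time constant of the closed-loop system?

Closed-loop transfer function: T(s) = K_p·G(s)/(1 + K_p·G(s)) = 91.44/(s + 0.95 + 91.44) = 91.44/(s + 92.39).
Time constant τ = 1/92.39 = 0.0108 s.

τ = 0.0108 s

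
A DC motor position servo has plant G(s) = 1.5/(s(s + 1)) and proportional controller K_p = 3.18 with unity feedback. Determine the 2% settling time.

T_s ≈ 8 s

From 1 + K_pG(s) = 0: s² + 1s + 4.77 = 0 ⇒ ω_n = 2.184, ζ = 0.2289.
2% settling time T_s ≈ 4/(ζω_n) = 4/0.5 = 8 s.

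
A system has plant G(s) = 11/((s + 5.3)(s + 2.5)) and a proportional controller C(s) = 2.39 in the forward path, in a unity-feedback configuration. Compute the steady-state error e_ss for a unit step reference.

The loop is type 0. Static position error constant K_pos = C(0)·G(0) = 2.39·0.8302 = 1.984.
Steady-state error to a unit step: e_ss = 1/(1+K_pos) = 1/2.984 = 0.335.

0.335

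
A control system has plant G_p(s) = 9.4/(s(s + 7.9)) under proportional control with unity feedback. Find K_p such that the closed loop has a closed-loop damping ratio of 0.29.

K_p = 19.7

Closed-loop characteristic equation: s² + 7.9s + K_p·9.4 = 0.
So ω_n = √(9.4K_p) and 2ζω_n = 7.9, giving ζ = 7.9/(2√(9.4K_p)).
Setting ζ = 0.29: √(9.4K_p) = 7.9/(2·0.29) = 13.62, so K_p = 185.5/9.4 = 19.7.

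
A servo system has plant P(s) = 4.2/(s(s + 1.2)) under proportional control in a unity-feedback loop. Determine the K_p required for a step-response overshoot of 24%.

From %OS = 100·exp(−πζ/√(1−ζ²)) = 24%, ζ = −ln(0.24)/√(π²+ln²(0.24)) = 0.4136.
Characteristic equation s² + 1.2s + 4.2K_p = 0 gives ζ = 1.2/(2√(4.2K_p)).
Setting ζ = 0.4136: √(4.2K_p) = 1.2/(2·0.4136) = 1.451, so K_p = 2.105/4.2 = 0.501.

K_p = 0.501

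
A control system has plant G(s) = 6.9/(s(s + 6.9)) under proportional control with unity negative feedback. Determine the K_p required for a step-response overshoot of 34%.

K_p = 16.4

From %OS = 100·exp(−πζ/√(1−ζ²)) = 34%, ζ = −ln(0.34)/√(π²+ln²(0.34)) = 0.3248.
Characteristic equation s² + 6.9s + 6.9K_p = 0 gives ζ = 6.9/(2√(6.9K_p)).
Setting ζ = 0.3248: √(6.9K_p) = 6.9/(2·0.3248) = 10.62, so K_p = 112.8/6.9 = 16.4.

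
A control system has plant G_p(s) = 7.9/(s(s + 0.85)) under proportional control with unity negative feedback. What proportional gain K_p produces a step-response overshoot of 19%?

K_p = 0.105

From %OS = 100·exp(−πζ/√(1−ζ²)) = 19%, ζ = −ln(0.19)/√(π²+ln²(0.19)) = 0.4673.
Characteristic equation s² + 0.85s + 7.9K_p = 0 gives ζ = 0.85/(2√(7.9K_p)).
Setting ζ = 0.4673: √(7.9K_p) = 0.85/(2·0.4673) = 0.9094, so K_p = 0.827/7.9 = 0.105.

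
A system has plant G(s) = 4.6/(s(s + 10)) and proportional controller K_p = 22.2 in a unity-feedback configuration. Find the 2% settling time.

T_s ≈ 0.8 s

Closed-loop characteristic equation: s² + 10s + 102.1 = 0, so ω_n = 10.11 rad/s and ζ = 10/(2·10.11) = 0.4948.
2% settling time T_s ≈ 4/(ζω_n) = 4/5 = 0.8 s.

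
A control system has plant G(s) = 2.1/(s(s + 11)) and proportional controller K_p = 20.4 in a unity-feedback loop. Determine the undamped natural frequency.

ω_n = 6.55 rad/s

The closed-loop denominator is s(s+11) + 20.4·2.1 = s² + 11s + 42.84.
So ω_n² = 42.84 ⇒ ω_n = 6.545 rad/s, and ζ = 11/(2ω_n) = 0.84.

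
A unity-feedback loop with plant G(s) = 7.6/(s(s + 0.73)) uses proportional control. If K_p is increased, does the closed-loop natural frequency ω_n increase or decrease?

increase

ω_n = √(7.6·K_p), which grows with K_p.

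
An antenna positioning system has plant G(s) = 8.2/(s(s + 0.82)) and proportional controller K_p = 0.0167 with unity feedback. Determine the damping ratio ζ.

The closed-loop denominator is s(s+0.82) + 0.0167·8.2 = s² + 0.82s + 0.1369.
Matching s² + 2ζω_n s + ω_n²: ω_n = √0.1369 = 0.3701 rad/s and 2ζω_n = 0.82, so ζ = 0.82/(2·0.3701) = 1.11.

ζ = 1.11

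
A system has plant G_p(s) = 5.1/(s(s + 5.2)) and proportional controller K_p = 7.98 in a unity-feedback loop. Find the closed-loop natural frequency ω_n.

With unity feedback the closed-loop characteristic equation is s² + 5.2s + 7.98·5.1 = s² + 5.2s + 40.7 = 0.
So ω_n² = 40.7 ⇒ ω_n = 6.379 rad/s, and ζ = 5.2/(2ω_n) = 0.408.

ω_n = 6.38 rad/s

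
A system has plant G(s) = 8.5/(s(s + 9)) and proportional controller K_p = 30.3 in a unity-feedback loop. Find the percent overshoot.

39.9%

The closed-loop denominator s² + 9s + 257.6 gives ω_n = √257.6 = 16.05 and ζ = 9/(2ω_n) = 0.2804.
%OS = 100·exp(−πζ/√(1−ζ²)) = 100·exp(−π·0.2804/√0.9214) = 39.9%.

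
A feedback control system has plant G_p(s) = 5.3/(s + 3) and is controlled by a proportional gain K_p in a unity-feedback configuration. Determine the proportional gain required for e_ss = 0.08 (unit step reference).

Steady-state error for a unit step on this type-0 loop is 1/(1 + K_p·G_p(0)).
G_p(0) = 1.767. Require 1/(1 + K_p·1.767) = 0.08, so 1 + 1.767·K_p = 12.5.
K_p = (12.5 − 1)/1.767 = 6.51.

K_p = 6.51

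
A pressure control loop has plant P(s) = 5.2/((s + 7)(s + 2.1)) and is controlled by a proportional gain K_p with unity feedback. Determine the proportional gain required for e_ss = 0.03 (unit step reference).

K_p = 91.4

For a type-0 loop with proportional control, e_ss = 1/(1 + K_p·P(0)).
P(0) = 0.3537. Require 1/(1 + K_p·0.3537) = 0.03, so 1 + 0.3537·K_p = 33.33.
K_p = (33.33 − 1)/0.3537 = 91.4.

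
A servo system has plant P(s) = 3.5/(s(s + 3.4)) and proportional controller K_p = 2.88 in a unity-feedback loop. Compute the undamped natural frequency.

ω_n = 3.17 rad/s

1 + K_p·P(s) = 0 gives s² + 3.4s + 10.08 = 0.
So ω_n² = 10.08 ⇒ ω_n = 3.175 rad/s, and ζ = 3.4/(2ω_n) = 0.535.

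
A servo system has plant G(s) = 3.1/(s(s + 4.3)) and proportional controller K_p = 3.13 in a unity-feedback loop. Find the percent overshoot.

The closed-loop denominator s² + 4.3s + 9.703 gives ω_n = √9.703 = 3.115 and ζ = 4.3/(2ω_n) = 0.6902.
%OS = 100·exp(−πζ/√(1−ζ²)) = 100·exp(−π·0.6902/√0.5236) = 5%.

5%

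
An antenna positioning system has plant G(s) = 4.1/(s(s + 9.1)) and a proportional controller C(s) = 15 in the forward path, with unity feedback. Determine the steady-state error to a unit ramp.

The loop has one pole at the origin (type 1). Velocity error constant K_v = lim_{s→0} s·C(s)G(s) = 15·4.1/9.1 = 6.758.
Steady-state error to a unit ramp: e_ss = 1/K_v = 0.148.

0.148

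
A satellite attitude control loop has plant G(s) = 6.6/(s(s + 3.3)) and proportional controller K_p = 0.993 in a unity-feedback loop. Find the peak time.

T_p = 1.61 s

From 1 + K_pG(s) = 0: s² + 3.3s + 6.554 = 0 ⇒ ω_n = 2.56, ζ = 0.6445.
Damped frequency ω_d = ω_n√(1−ζ²) = 1.957 rad/s, so peak time T_p = π/ω_d = 1.61 s.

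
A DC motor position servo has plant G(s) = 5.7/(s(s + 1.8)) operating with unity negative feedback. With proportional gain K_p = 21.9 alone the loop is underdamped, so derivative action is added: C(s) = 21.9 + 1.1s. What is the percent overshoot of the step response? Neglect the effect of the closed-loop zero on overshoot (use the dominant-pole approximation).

Forward path: (21.9 + 1.1s)·5.7/(s(s+1.8)). The closed-loop characteristic equation is s² + (1.8 + 5.7·1.1)s + 5.7·21.9 = 0.
That is s² + 8.07s + 124.8 = 0, so ω_n = 11.17 rad/s and ζ = 8.07/(2·11.17) = 0.3611.
%OS = 100·exp(−πζ/√(1−ζ²)) = 29.6%.

29.6%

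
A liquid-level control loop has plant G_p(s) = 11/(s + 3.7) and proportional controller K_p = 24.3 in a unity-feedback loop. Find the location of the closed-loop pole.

Closed-loop transfer function: T(s) = K_p·G_p(s)/(1 + K_p·G_p(s)) = 267.3/(s + 3.7 + 267.3) = 267.3/(s + 271).
The closed-loop pole is at s = −271.

s = -271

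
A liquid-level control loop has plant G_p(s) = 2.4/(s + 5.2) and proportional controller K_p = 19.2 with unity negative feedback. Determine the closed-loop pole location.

s = -51.28

Closed-loop transfer function: T(s) = K_p·G_p(s)/(1 + K_p·G_p(s)) = 46.08/(s + 5.2 + 46.08) = 46.08/(s + 51.28).
The closed-loop pole is at s = −51.28.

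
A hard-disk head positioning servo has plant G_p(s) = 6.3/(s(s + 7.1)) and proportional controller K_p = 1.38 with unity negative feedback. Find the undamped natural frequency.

With unity feedback the closed-loop characteristic equation is s² + 7.1s + 1.38·6.3 = s² + 7.1s + 8.694 = 0.
So ω_n² = 8.694 ⇒ ω_n = 2.949 rad/s, and ζ = 7.1/(2ω_n) = 1.2.

ω_n = 2.95 rad/s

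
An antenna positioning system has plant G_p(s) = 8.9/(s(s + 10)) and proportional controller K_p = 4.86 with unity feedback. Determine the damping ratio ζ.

ζ = 0.76

The closed-loop denominator is s(s+10) + 4.86·8.9 = s² + 10s + 43.25.
Matching s² + 2ζω_n s + ω_n²: ω_n = √43.25 = 6.577 rad/s and 2ζω_n = 10, so ζ = 10/(2·6.577) = 0.76.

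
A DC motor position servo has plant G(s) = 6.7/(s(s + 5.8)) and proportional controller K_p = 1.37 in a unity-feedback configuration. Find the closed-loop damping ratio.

With unity feedback the closed-loop characteristic equation is s² + 5.8s + 1.37·6.7 = s² + 5.8s + 9.179 = 0.
Matching s² + 2ζω_n s + ω_n²: ω_n = √9.179 = 3.03 rad/s and 2ζω_n = 5.8, so ζ = 5.8/(2·3.03) = 0.957.

ζ = 0.957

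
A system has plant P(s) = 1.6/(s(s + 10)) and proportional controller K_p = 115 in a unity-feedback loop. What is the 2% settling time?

Closed-loop characteristic equation: s² + 10s + 184 = 0, so ω_n = 13.56 rad/s and ζ = 10/(2·13.56) = 0.3686.
2% settling time T_s ≈ 4/(ζω_n) = 4/5 = 0.8 s.

T_s ≈ 0.8 s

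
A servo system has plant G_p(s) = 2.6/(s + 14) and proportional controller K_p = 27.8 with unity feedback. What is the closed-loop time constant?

τ = 0.0116 s

Closed-loop transfer function: T(s) = K_p·G_p(s)/(1 + K_p·G_p(s)) = 72.28/(s + 14 + 72.28) = 72.28/(s + 86.28).
Time constant τ = 1/86.28 = 0.0116 s.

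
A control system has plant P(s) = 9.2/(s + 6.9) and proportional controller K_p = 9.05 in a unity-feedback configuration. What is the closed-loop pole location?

Closed-loop transfer function: T(s) = K_p·P(s)/(1 + K_p·P(s)) = 83.26/(s + 6.9 + 83.26) = 83.26/(s + 90.16).
The closed-loop pole is at s = −90.16.

s = -90.16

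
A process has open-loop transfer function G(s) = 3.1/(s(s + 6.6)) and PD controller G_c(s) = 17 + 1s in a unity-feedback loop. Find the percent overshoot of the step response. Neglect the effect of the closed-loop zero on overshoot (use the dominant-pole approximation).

Forward path: (17 + 1s)·3.1/(s(s+6.6)). The closed-loop characteristic equation is s² + (6.6 + 3.1·1)s + 3.1·17 = 0.
That is s² + 9.7s + 52.7 = 0, so ω_n = 7.259 rad/s and ζ = 9.7/(2·7.259) = 0.6681.
%OS = 100·exp(−πζ/√(1−ζ²)) = 5.96%.

5.96%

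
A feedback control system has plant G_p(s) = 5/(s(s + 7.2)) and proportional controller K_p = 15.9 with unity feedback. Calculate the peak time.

T_p = 0.385 s

From 1 + K_pG_p(s) = 0: s² + 7.2s + 79.5 = 0 ⇒ ω_n = 8.916, ζ = 0.4038.
Damped frequency ω_d = ω_n√(1−ζ²) = 8.157 rad/s, so peak time T_p = π/ω_d = 0.385 s.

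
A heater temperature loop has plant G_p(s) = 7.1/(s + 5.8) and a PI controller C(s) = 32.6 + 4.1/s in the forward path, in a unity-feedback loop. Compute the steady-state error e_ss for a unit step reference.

0

The open loop C(s)G_p(s) has a pole at the origin (type 1), so the static position error constant is infinite and e_ss = 1/(1+∞) = 0.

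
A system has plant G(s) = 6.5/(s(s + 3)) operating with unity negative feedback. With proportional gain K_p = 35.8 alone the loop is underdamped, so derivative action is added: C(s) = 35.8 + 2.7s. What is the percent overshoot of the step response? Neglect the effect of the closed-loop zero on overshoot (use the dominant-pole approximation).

5.71%

Forward path: (35.8 + 2.7s)·6.5/(s(s+3)). The closed-loop characteristic equation is s² + (3 + 6.5·2.7)s + 6.5·35.8 = 0.
That is s² + 20.55s + 232.7 = 0, so ω_n = 15.25 rad/s and ζ = 20.55/(2·15.25) = 0.6736.
%OS = 100·exp(−πζ/√(1−ζ²)) = 5.71%.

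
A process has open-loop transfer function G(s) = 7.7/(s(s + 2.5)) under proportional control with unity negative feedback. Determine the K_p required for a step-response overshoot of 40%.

From %OS = 100·exp(−πζ/√(1−ζ²)) = 40%, ζ = −ln(0.4)/√(π²+ln²(0.4)) = 0.28.
Characteristic equation s² + 2.5s + 7.7K_p = 0 gives ζ = 2.5/(2√(7.7K_p)).
Setting ζ = 0.28: √(7.7K_p) = 2.5/(2·0.28) = 4.464, so K_p = 19.93/7.7 = 2.59.

K_p = 2.59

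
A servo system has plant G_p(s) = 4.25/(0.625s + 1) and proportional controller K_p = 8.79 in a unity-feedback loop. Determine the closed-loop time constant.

Closed loop: T(s) = K_p·G_p/(1+K_p·G_p) = 37.36/(0.625s + 1 + 37.36), with pole at s = −(1 + 37.36)/0.625 = −61.37.
Closed-loop time constant τ = 1/61.37 = 0.0163 s.

τ = 0.0163 s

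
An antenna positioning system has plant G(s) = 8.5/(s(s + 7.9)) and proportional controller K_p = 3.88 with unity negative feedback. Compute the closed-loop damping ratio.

ζ = 0.688

1 + K_p·G(s) = 0 gives s² + 7.9s + 32.98 = 0.
Matching s² + 2ζω_n s + ω_n²: ω_n = √32.98 = 5.743 rad/s and 2ζω_n = 7.9, so ζ = 7.9/(2·5.743) = 0.688.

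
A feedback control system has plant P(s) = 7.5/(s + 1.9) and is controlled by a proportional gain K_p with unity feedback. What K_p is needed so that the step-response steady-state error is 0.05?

For a type-0 loop with proportional control, e_ss = 1/(1 + K_p·P(0)).
P(0) = 3.947. Require 1/(1 + K_p·3.947) = 0.05, so 1 + 3.947·K_p = 20.
K_p = (20 − 1)/3.947 = 4.81.

K_p = 4.81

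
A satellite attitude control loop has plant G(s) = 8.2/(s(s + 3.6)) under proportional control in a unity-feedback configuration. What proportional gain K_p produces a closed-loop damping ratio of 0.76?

Closed-loop characteristic equation: s² + 3.6s + K_p·8.2 = 0.
So ω_n = √(8.2K_p) and 2ζω_n = 3.6, giving ζ = 3.6/(2√(8.2K_p)).
Setting ζ = 0.76: √(8.2K_p) = 3.6/(2·0.76) = 2.368, so K_p = 5.609/8.2 = 0.684.

K_p = 0.684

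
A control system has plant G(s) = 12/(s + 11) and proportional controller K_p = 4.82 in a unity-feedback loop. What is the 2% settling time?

T_s ≈ 0.0581 s

Closed-loop transfer function: T(s) = K_p·G(s)/(1 + K_p·G(s)) = 57.84/(s + 11 + 57.84) = 57.84/(s + 68.84).
Time constant τ = 1/68.84 = 0.01453 s, so the 2% settling time is about 4τ = 0.0581 s.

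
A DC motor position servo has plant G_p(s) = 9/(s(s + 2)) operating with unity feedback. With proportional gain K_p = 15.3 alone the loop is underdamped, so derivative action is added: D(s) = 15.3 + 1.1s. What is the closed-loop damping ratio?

ζ = 0.507

Forward path: (15.3 + 1.1s)·9/(s(s+2)). The closed-loop characteristic equation is s² + (2 + 9·1.1)s + 9·15.3 = 0.
That is s² + 11.9s + 137.7 = 0, so ω_n = 11.73 rad/s and ζ = 11.9/(2·11.73) = 0.507.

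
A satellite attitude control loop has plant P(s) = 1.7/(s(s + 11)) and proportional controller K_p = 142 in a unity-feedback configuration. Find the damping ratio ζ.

ζ = 0.354

1 + K_p·P(s) = 0 gives s² + 11s + 241.4 = 0.
So ω_n² = 241.4 ⇒ ω_n = 15.54 rad/s, and ζ = 11/(2ω_n) = 0.354.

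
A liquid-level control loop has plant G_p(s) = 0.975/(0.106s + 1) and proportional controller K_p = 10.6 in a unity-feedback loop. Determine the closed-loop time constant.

Closed loop: T(s) = K_p·G_p/(1+K_p·G_p) = 10.33/(0.106s + 1 + 10.33), with pole at s = −(1 + 10.33)/0.106 = −106.9.
Closed-loop time constant τ = 1/106.9 = 0.00935 s.

τ = 0.00935 s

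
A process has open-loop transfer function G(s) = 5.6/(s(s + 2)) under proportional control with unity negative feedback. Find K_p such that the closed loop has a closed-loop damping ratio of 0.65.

Closed-loop characteristic equation: s² + 2s + K_p·5.6 = 0.
So ω_n = √(5.6K_p) and 2ζω_n = 2, giving ζ = 2/(2√(5.6K_p)).
Setting ζ = 0.65: √(5.6K_p) = 2/(2·0.65) = 1.538, so K_p = 2.367/5.6 = 0.423.

K_p = 0.423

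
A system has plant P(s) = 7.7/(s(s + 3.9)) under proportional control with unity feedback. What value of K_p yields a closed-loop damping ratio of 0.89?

Closed-loop characteristic equation: s² + 3.9s + K_p·7.7 = 0.
So ω_n = √(7.7K_p) and 2ζω_n = 3.9, giving ζ = 3.9/(2√(7.7K_p)).
Setting ζ = 0.89: √(7.7K_p) = 3.9/(2·0.89) = 2.191, so K_p = 4.801/7.7 = 0.623.

K_p = 0.623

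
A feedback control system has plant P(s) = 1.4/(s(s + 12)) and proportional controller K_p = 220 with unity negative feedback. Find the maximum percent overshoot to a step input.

31.9%

The closed-loop denominator s² + 12s + 308 gives ω_n = √308 = 17.55 and ζ = 12/(2ω_n) = 0.3419.
%OS = 100·exp(−πζ/√(1−ζ²)) = 100·exp(−π·0.3419/√0.8831) = 31.9%.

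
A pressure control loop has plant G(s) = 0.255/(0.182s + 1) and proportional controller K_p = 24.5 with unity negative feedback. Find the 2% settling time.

Closed loop: T(s) = K_p·G/(1+K_p·G) = 6.248/(0.182s + 1 + 6.248), with pole at s = −(1 + 6.248)/0.182 = −39.82.
τ = 1/39.82 = 0.02511 s, so 2% settling time ≈ 4τ = 0.1 s.

T_s ≈ 0.1 s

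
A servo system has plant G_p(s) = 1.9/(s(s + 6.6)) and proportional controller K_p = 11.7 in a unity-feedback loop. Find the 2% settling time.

T_s ≈ 1.21 s

Closed-loop characteristic equation: s² + 6.6s + 22.23 = 0, so ω_n = 4.715 rad/s and ζ = 6.6/(2·4.715) = 0.6999.
2% settling time T_s ≈ 4/(ζω_n) = 4/3.3 = 1.21 s.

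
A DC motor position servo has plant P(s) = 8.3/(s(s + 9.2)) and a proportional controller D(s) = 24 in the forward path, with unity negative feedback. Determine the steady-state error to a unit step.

The open loop D(s)P(s) has a pole at the origin (type 1), so the static position error constant is infinite and e_ss = 1/(1+∞) = 0.

0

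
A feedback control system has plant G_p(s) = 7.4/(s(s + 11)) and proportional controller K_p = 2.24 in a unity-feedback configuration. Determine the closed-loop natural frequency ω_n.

ω_n = 4.07 rad/s

With unity feedback the closed-loop characteristic equation is s² + 11s + 2.24·7.4 = s² + 11s + 16.58 = 0.
So ω_n² = 16.58 ⇒ ω_n = 4.071 rad/s, and ζ = 11/(2ω_n) = 1.35.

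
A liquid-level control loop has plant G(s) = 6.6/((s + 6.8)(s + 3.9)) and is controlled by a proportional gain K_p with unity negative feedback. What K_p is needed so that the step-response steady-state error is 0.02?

Steady-state error for a unit step on this type-0 loop is 1/(1 + K_p·G(0)).
G(0) = 0.2489. Require 1/(1 + K_p·0.2489) = 0.02, so 1 + 0.2489·K_p = 50.
K_p = (50 − 1)/0.2489 = 197.

K_p = 197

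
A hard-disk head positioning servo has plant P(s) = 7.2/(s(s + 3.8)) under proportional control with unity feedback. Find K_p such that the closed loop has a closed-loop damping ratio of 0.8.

Closed-loop characteristic equation: s² + 3.8s + K_p·7.2 = 0.
So ω_n = √(7.2K_p) and 2ζω_n = 3.8, giving ζ = 3.8/(2√(7.2K_p)).
Setting ζ = 0.8: √(7.2K_p) = 3.8/(2·0.8) = 2.375, so K_p = 5.641/7.2 = 0.783.

K_p = 0.783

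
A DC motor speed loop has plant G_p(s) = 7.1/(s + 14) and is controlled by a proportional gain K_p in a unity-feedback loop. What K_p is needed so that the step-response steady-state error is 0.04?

K_p = 47.3

Steady-state error for a unit step on this type-0 loop is 1/(1 + K_p·G_p(0)).
G_p(0) = 0.5071. Require 1/(1 + K_p·0.5071) = 0.04, so 1 + 0.5071·K_p = 25.
K_p = (25 − 1)/0.5071 = 47.3.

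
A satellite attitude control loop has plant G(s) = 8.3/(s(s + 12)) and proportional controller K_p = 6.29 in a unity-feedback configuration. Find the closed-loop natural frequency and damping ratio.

ω_n = 7.23 rad/s, ζ = 0.83

With unity feedback the closed-loop characteristic equation is s² + 12s + 6.29·8.3 = s² + 12s + 52.21 = 0.
So ω_n² = 52.21 ⇒ ω_n = 7.225 rad/s, and ζ = 12/(2ω_n) = 0.83.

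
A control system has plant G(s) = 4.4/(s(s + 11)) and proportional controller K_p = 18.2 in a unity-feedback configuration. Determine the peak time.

T_p = 0.445 s

Closed-loop characteristic equation: s² + 11s + 80.08 = 0, so ω_n = 8.949 rad/s and ζ = 11/(2·8.949) = 0.6146.
Damped frequency ω_d = ω_n√(1−ζ²) = 7.059 rad/s, so peak time T_p = π/ω_d = 0.445 s.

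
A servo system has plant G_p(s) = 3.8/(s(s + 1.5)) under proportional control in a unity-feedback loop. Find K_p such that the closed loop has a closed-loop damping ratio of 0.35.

Closed-loop characteristic equation: s² + 1.5s + K_p·3.8 = 0.
So ω_n = √(3.8K_p) and 2ζω_n = 1.5, giving ζ = 1.5/(2√(3.8K_p)).
Setting ζ = 0.35: √(3.8K_p) = 1.5/(2·0.35) = 2.143, so K_p = 4.592/3.8 = 1.21.

K_p = 1.21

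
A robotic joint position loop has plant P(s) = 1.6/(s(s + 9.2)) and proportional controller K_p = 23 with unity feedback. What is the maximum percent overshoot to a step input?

Closed-loop characteristic equation: s² + 9.2s + 36.8 = 0, so ω_n = 6.066 rad/s and ζ = 9.2/(2·6.066) = 0.7583.
%OS = 100·exp(−πζ/√(1−ζ²)) = 100·exp(−π·0.7583/√0.425) = 2.59%.

2.59%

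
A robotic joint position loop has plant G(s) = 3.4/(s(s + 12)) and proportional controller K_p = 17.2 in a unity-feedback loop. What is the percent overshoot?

The closed-loop denominator s² + 12s + 58.48 gives ω_n = √58.48 = 7.647 and ζ = 12/(2ω_n) = 0.7846.
%OS = 100·exp(−πζ/√(1−ζ²)) = 100·exp(−π·0.7846/√0.3844) = 1.88%.

1.88%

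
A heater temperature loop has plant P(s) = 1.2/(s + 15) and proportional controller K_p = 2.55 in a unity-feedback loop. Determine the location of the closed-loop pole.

Closed-loop transfer function: T(s) = K_p·P(s)/(1 + K_p·P(s)) = 3.06/(s + 15 + 3.06) = 3.06/(s + 18.06).
The closed-loop pole is at s = −18.06.

s = -18.06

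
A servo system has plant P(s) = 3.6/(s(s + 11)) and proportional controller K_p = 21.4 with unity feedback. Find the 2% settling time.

Closed-loop characteristic equation: s² + 11s + 77.04 = 0, so ω_n = 8.777 rad/s and ζ = 11/(2·8.777) = 0.6266.
2% settling time T_s ≈ 4/(ζω_n) = 4/5.5 = 0.727 s.

T_s ≈ 0.727 s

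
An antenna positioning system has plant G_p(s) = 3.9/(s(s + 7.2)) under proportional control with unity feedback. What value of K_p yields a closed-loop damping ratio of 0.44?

Closed-loop characteristic equation: s² + 7.2s + K_p·3.9 = 0.
So ω_n = √(3.9K_p) and 2ζω_n = 7.2, giving ζ = 7.2/(2√(3.9K_p)).
Setting ζ = 0.44: √(3.9K_p) = 7.2/(2·0.44) = 8.182, so K_p = 66.94/3.9 = 17.2.

K_p = 17.2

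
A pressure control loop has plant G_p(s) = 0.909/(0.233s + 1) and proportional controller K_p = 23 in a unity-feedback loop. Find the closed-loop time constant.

τ = 0.0106 s

Closed loop: T(s) = K_p·G_p/(1+K_p·G_p) = 20.91/(0.233s + 1 + 20.91), with pole at s = −(1 + 20.91)/0.233 = −94.02.
Closed-loop time constant τ = 1/94.02 = 0.0106 s.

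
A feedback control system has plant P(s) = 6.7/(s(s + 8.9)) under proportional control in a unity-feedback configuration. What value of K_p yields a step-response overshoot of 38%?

From %OS = 100·exp(−πζ/√(1−ζ²)) = 38%, ζ = −ln(0.38)/√(π²+ln²(0.38)) = 0.2943.
Characteristic equation s² + 8.9s + 6.7K_p = 0 gives ζ = 8.9/(2√(6.7K_p)).
Setting ζ = 0.2943: √(6.7K_p) = 8.9/(2·0.2943) = 15.12, so K_p = 228.6/6.7 = 34.1.

K_p = 34.1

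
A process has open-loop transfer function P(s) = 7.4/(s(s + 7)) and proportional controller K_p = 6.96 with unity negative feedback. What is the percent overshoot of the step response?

17.3%

The closed-loop denominator s² + 7s + 51.5 gives ω_n = √51.5 = 7.177 and ζ = 7/(2ω_n) = 0.4877.
%OS = 100·exp(−πζ/√(1−ζ²)) = 100·exp(−π·0.4877/√0.7622) = 17.3%.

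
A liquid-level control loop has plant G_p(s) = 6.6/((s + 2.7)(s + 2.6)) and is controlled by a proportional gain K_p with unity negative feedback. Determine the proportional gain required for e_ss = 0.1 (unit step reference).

K_p = 9.57

For a type-0 loop with proportional control, e_ss = 1/(1 + K_p·G_p(0)).
G_p(0) = 0.9402. Require 1/(1 + K_p·0.9402) = 0.1, so 1 + 0.9402·K_p = 10.
K_p = (10 − 1)/0.9402 = 9.57.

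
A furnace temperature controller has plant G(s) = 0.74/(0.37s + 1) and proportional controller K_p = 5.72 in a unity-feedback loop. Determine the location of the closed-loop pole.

s = -14.14

Closed loop: T(s) = K_p·G/(1+K_p·G) = 4.233/(0.37s + 1 + 4.233), with pole at s = −(1 + 4.233)/0.37 = −14.14.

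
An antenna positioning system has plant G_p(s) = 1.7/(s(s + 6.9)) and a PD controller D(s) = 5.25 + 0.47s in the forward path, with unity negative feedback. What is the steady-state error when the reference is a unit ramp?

The loop has one pole at the origin (type 1). Velocity error constant K_v = lim_{s→0} s·D(s)G_p(s) = 5.25·1.7/6.9 = 1.293.
Steady-state error to a unit ramp: e_ss = 1/K_v = 0.773.

0.773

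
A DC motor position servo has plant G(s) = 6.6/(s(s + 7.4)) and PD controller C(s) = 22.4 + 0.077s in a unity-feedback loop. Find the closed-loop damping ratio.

Forward path: (22.4 + 0.077s)·6.6/(s(s+7.4)). The closed-loop characteristic equation is s² + (7.4 + 6.6·0.077)s + 6.6·22.4 = 0.
That is s² + 7.908s + 147.8 = 0, so ω_n = 12.16 rad/s and ζ = 7.908/(2·12.16) = 0.3252.

ζ = 0.325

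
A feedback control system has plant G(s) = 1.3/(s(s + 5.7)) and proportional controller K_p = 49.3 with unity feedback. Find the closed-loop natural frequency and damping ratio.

ω_n = 8.01 rad/s, ζ = 0.356

With unity feedback the closed-loop characteristic equation is s² + 5.7s + 49.3·1.3 = s² + 5.7s + 64.09 = 0.
So ω_n² = 64.09 ⇒ ω_n = 8.006 rad/s, and ζ = 5.7/(2ω_n) = 0.356.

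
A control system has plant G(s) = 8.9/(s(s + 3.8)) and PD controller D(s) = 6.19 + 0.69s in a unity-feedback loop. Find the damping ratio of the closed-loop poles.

Forward path: (6.19 + 0.69s)·8.9/(s(s+3.8)). The closed-loop characteristic equation is s² + (3.8 + 8.9·0.69)s + 8.9·6.19 = 0.
That is s² + 9.941s + 55.09 = 0, so ω_n = 7.422 rad/s and ζ = 9.941/(2·7.422) = 0.6697.

ζ = 0.67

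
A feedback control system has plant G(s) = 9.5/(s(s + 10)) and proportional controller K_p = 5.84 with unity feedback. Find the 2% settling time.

Closed-loop characteristic equation: s² + 10s + 55.48 = 0, so ω_n = 7.448 rad/s and ζ = 10/(2·7.448) = 0.6713.
2% settling time T_s ≈ 4/(ζω_n) = 4/5 = 0.8 s.

T_s ≈ 0.8 s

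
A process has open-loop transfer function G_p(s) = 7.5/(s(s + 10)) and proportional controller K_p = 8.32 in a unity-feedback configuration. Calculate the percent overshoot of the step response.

The closed-loop denominator s² + 10s + 62.4 gives ω_n = √62.4 = 7.899 and ζ = 10/(2ω_n) = 0.633.
%OS = 100·exp(−πζ/√(1−ζ²)) = 100·exp(−π·0.633/√0.5994) = 7.66%.

7.66%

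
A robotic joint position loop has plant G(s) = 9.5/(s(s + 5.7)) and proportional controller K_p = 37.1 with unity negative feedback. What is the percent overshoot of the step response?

61.7%

Closed-loop characteristic equation: s² + 5.7s + 352.4 = 0, so ω_n = 18.77 rad/s and ζ = 5.7/(2·18.77) = 0.1518.
%OS = 100·exp(−πζ/√(1−ζ²)) = 100·exp(−π·0.1518/√0.977) = 61.7%.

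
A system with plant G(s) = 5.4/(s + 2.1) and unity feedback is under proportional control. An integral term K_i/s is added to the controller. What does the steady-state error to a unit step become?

0

Adding integral action puts a pole at s = 0 in the forward path, raising the system type to 1; a type-1 loop has zero steady-state error to a step.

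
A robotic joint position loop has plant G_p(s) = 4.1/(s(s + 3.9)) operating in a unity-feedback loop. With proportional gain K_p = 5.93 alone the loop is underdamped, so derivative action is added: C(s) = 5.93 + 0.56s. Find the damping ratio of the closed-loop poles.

Forward path: (5.93 + 0.56s)·4.1/(s(s+3.9)). The closed-loop characteristic equation is s² + (3.9 + 4.1·0.56)s + 4.1·5.93 = 0.
That is s² + 6.196s + 24.31 = 0, so ω_n = 4.931 rad/s and ζ = 6.196/(2·4.931) = 0.6283.

ζ = 0.628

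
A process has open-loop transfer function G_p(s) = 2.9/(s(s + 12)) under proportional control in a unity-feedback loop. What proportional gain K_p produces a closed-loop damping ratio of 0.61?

K_p = 33.4

Closed-loop characteristic equation: s² + 12s + K_p·2.9 = 0.
So ω_n = √(2.9K_p) and 2ζω_n = 12, giving ζ = 12/(2√(2.9K_p)).
Setting ζ = 0.61: √(2.9K_p) = 12/(2·0.61) = 9.836, so K_p = 96.75/2.9 = 33.4.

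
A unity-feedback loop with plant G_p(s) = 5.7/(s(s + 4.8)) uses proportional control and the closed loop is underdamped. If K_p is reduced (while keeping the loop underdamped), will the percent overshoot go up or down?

ζ = 4.8/(2√(5.7K_p)) rises as K_p falls; higher damping means less overshoot.

decrease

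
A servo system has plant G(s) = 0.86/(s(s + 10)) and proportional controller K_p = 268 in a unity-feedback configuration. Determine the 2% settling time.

From 1 + K_pG(s) = 0: s² + 10s + 230.5 = 0 ⇒ ω_n = 15.18, ζ = 0.3293.
2% settling time T_s ≈ 4/(ζω_n) = 4/5 = 0.8 s.

T_s ≈ 0.8 s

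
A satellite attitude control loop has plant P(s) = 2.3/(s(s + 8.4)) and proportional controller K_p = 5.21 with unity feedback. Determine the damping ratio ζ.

1 + K_p·P(s) = 0 gives s² + 8.4s + 11.98 = 0.
Matching s² + 2ζω_n s + ω_n²: ω_n = √11.98 = 3.462 rad/s and 2ζω_n = 8.4, so ζ = 8.4/(2·3.462) = 1.21.

ζ = 1.21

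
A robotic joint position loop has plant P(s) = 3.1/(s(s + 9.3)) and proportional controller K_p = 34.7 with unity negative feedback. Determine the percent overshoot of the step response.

20.7%

The closed-loop denominator s² + 9.3s + 107.6 gives ω_n = √107.6 = 10.37 and ζ = 9.3/(2ω_n) = 0.4483.
%OS = 100·exp(−πζ/√(1−ζ²)) = 100·exp(−π·0.4483/√0.799) = 20.7%.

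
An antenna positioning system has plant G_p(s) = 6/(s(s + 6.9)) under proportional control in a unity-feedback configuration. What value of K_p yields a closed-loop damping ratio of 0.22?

Closed-loop characteristic equation: s² + 6.9s + K_p·6 = 0.
So ω_n = √(6K_p) and 2ζω_n = 6.9, giving ζ = 6.9/(2√(6K_p)).
Setting ζ = 0.22: √(6K_p) = 6.9/(2·0.22) = 15.68, so K_p = 245.9/6 = 41.

K_p = 41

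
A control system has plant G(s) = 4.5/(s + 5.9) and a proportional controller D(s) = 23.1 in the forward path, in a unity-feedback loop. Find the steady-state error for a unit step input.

The loop is type 0. Static position error constant K_pos = D(0)·G(0) = 23.1·0.7627 = 17.62.
Steady-state error to a unit step: e_ss = 1/(1+K_pos) = 1/18.62 = 0.0537.

0.0537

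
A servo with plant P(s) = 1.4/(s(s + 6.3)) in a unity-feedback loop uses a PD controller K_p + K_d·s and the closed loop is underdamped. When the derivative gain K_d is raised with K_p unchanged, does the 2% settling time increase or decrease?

decrease

Characteristic equation s² + (6.3 + 1.4K_d)s + 1.4K_p = 0: raising K_d increases ζω_n = (6.3+1.4K_d)/2 while the loop stays underdamped, so T_s ≈ 4/(ζω_n) decreases.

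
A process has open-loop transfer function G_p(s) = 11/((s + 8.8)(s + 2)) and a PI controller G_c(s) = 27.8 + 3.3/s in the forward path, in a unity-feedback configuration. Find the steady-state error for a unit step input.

The open loop G_c(s)G_p(s) has a pole at the origin (type 1), so the static position error constant is infinite and e_ss = 1/(1+∞) = 0.

0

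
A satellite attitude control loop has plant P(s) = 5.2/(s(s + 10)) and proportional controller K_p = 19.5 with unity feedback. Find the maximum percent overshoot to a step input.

16.6%

The closed-loop denominator s² + 10s + 101.4 gives ω_n = √101.4 = 10.07 and ζ = 10/(2ω_n) = 0.4965.
%OS = 100·exp(−πζ/√(1−ζ²)) = 100·exp(−π·0.4965/√0.7535) = 16.6%.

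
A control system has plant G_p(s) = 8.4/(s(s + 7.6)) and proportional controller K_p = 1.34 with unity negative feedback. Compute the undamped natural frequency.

ω_n = 3.35 rad/s

The closed-loop denominator is s(s+7.6) + 1.34·8.4 = s² + 7.6s + 11.26.
Matching s² + 2ζω_n s + ω_n²: ω_n = √11.26 = 3.355 rad/s and 2ζω_n = 7.6, so ζ = 7.6/(2·3.355) = 1.13.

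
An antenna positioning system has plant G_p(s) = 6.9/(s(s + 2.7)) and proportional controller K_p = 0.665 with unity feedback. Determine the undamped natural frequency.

ω_n = 2.14 rad/s

With unity feedback the closed-loop characteristic equation is s² + 2.7s + 0.665·6.9 = s² + 2.7s + 4.589 = 0.
So ω_n² = 4.589 ⇒ ω_n = 2.142 rad/s, and ζ = 2.7/(2ω_n) = 0.63.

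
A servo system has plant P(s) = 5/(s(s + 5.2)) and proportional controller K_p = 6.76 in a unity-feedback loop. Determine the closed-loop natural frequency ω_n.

The closed-loop denominator is s(s+5.2) + 6.76·5 = s² + 5.2s + 33.8.
So ω_n² = 33.8 ⇒ ω_n = 5.814 rad/s, and ζ = 5.2/(2ω_n) = 0.447.

ω_n = 5.81 rad/s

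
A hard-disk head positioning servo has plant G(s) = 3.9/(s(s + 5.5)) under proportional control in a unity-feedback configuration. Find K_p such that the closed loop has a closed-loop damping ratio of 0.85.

Closed-loop characteristic equation: s² + 5.5s + K_p·3.9 = 0.
So ω_n = √(3.9K_p) and 2ζω_n = 5.5, giving ζ = 5.5/(2√(3.9K_p)).
Setting ζ = 0.85: √(3.9K_p) = 5.5/(2·0.85) = 3.235, so K_p = 10.47/3.9 = 2.68.

K_p = 2.68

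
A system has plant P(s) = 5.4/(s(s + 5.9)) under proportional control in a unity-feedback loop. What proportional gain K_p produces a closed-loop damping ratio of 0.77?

Closed-loop characteristic equation: s² + 5.9s + K_p·5.4 = 0.
So ω_n = √(5.4K_p) and 2ζω_n = 5.9, giving ζ = 5.9/(2√(5.4K_p)).
Setting ζ = 0.77: √(5.4K_p) = 5.9/(2·0.77) = 3.831, so K_p = 14.68/5.4 = 2.72.

K_p = 2.72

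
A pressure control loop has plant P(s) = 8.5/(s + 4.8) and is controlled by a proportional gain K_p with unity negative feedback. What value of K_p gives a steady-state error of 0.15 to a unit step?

Steady-state error for a unit step on this type-0 loop is 1/(1 + K_p·P(0)).
P(0) = 1.771. Require 1/(1 + K_p·1.771) = 0.15, so 1 + 1.771·K_p = 6.667.
K_p = (6.667 − 1)/1.771 = 3.2.

K_p = 3.2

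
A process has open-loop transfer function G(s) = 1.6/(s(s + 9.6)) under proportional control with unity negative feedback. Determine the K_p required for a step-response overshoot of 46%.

K_p = 250

From %OS = 100·exp(−πζ/√(1−ζ²)) = 46%, ζ = −ln(0.46)/√(π²+ln²(0.46)) = 0.24.
Characteristic equation s² + 9.6s + 1.6K_p = 0 gives ζ = 9.6/(2√(1.6K_p)).
Setting ζ = 0.24: √(1.6K_p) = 9.6/(2·0.24) = 20, so K_p = 400.1/1.6 = 250.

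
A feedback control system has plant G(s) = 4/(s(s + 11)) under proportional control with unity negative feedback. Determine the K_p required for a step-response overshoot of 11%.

From %OS = 100·exp(−πζ/√(1−ζ²)) = 11%, ζ = −ln(0.11)/√(π²+ln²(0.11)) = 0.5749.
Characteristic equation s² + 11s + 4K_p = 0 gives ζ = 11/(2√(4K_p)).
Setting ζ = 0.5749: √(4K_p) = 11/(2·0.5749) = 9.567, so K_p = 91.53/4 = 22.9.

K_p = 22.9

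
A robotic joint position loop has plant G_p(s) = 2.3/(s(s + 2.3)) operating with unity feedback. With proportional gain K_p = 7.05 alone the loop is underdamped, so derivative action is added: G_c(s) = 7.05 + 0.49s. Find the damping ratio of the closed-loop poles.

Forward path: (7.05 + 0.49s)·2.3/(s(s+2.3)). The closed-loop characteristic equation is s² + (2.3 + 2.3·0.49)s + 2.3·7.05 = 0.
That is s² + 3.427s + 16.21 = 0, so ω_n = 4.027 rad/s and ζ = 3.427/(2·4.027) = 0.4255.

ζ = 0.426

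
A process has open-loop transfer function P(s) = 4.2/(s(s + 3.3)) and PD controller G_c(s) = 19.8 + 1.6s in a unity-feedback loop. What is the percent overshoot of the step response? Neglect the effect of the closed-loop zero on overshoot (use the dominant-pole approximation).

12.7%

Forward path: (19.8 + 1.6s)·4.2/(s(s+3.3)). The closed-loop characteristic equation is s² + (3.3 + 4.2·1.6)s + 4.2·19.8 = 0.
That is s² + 10.02s + 83.16 = 0, so ω_n = 9.119 rad/s and ζ = 10.02/(2·9.119) = 0.5494.
%OS = 100·exp(−πζ/√(1−ζ²)) = 12.7%.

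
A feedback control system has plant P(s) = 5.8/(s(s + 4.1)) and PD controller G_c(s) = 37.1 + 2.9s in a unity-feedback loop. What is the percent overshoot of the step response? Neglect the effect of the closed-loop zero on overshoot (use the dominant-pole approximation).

Forward path: (37.1 + 2.9s)·5.8/(s(s+4.1)). The closed-loop characteristic equation is s² + (4.1 + 5.8·2.9)s + 5.8·37.1 = 0.
That is s² + 20.92s + 215.2 = 0, so ω_n = 14.67 rad/s and ζ = 20.92/(2·14.67) = 0.7131.
%OS = 100·exp(−πζ/√(1−ζ²)) = 4.1%.

4.1%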